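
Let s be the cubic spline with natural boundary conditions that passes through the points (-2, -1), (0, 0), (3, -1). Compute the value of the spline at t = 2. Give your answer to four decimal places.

With M_i denoting the second derivative at x_i, h_i = 2, 3, and Δ_i = (y_(i+1) − y_i)/h_i = 1/2, -1/3:
  2·M_0 + 10·M_1 + 3·M_2 = 6(Δ_1 - Δ_0) = -5
Natural end conditions: M_0 = M_2 = 0.
Forward elimination and back-substitution give M_0 = 0, M_1 = -1/2, M_2 = 0.
On [0, 3], s(t) = 0 + 1/6·t - 1/4·t² + 1/36·t³.
With t = 2: s(2) = -4/9.

-0.4444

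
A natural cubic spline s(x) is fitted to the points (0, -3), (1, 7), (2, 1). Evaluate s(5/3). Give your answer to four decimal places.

4.1852

With M_i denoting the second derivative at x_i, h_i = 1, 1, and Δ_i = (y_(i+1) − y_i)/h_i = 10, -6:
  1·M_0 + 4·M_1 + 1·M_2 = 6(Δ_1 - Δ_0) = -96
Natural end conditions: M_0 = M_2 = 0.
Solving the tridiagonal system: M_0 = 0, M_1 = -24, M_2 = 0.
On [1, 2], s(x) = 7 + 2·(x - 1) - 12·(x - 1)² + 4·(x - 1)³.
With (x - 1) = 2/3: s(5/3) = 113/27.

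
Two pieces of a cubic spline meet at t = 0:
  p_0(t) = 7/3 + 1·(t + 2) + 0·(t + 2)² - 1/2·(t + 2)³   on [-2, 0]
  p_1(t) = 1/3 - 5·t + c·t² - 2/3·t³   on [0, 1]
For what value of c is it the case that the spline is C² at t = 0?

p_0''(t) = 0 - 3·(t + 2), so p_0''(0) = -6. On the right, p_1''(0) = 2c, so c = -3.

-3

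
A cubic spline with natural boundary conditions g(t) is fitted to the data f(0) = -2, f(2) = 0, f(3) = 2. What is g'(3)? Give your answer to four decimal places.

2.1667

Let m_i = g''(x_i). Step sizes h_i = 2, 1; slopes of the chords Δ_i = (y_(i+1) - y_i)/h_i = 1, 2.
  2·m_0 + 6·m_1 + 1·m_2 = 6(Δ_1 - Δ_0) = 6
Natural end conditions: m_0 = m_2 = 0.
Hence m_0 = 0, m_1 = 1, m_2 = 0.
On [2, 3], g'(t) = b_1 + 2c_1·(t - 2) + 3d_1·(t - 2)² with b_1 = Δ_1 - h_1(2m_1 + m_2)/6 = 5/3, c_1 = m_1/2 = 1/2, d_1 = (m_2 - m_1)/(6h_1) = -1/6. So g'(3) = 13/6.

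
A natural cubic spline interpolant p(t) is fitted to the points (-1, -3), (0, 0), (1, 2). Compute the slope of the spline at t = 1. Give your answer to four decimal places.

1.7500

Put σ_i = p'' at the i-th knot. Here h = (1, 1) and Δ = (3, 2), so the interior equations h_(i-1)·σ_(i-1) + 2(h_(i-1)+h_i)·σ_i + h_i·σ_(i+1) = 6(Δ_i − Δ_(i-1)) read
  1·σ_0 + 4·σ_1 + 1·σ_2 = 6(Δ_1 - Δ_0) = -6
Natural end conditions: σ_0 = σ_2 = 0.
Solving: σ_0 = 0, σ_1 = -3/2, σ_2 = 0.
On [0, 1], p'(t) = b_1 + 2c_1·t + 3d_1·t² with b_1 = Δ_1 - h_1(2σ_1 + σ_2)/6 = 5/2, c_1 = σ_1/2 = -3/4, d_1 = (σ_2 - σ_1)/(6h_1) = 1/4. So p'(1) = 7/4.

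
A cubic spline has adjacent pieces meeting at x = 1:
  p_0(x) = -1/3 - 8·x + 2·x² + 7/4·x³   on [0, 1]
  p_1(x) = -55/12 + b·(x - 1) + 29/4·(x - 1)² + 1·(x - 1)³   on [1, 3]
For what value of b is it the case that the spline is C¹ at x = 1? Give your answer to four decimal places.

1.2500

p_0'(x) = -8 + 4·x + 21/4·x², so p_0'(1) = 5/4. On the right, p_1'(1) = b, so b = 5/4.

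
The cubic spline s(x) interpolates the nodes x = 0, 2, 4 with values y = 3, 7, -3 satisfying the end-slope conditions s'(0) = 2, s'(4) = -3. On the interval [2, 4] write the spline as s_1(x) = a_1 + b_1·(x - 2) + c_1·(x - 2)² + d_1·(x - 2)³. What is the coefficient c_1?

-4

Put M_i = s'' at the i-th knot. Here h = (2, 2) and Δ = (2, -5), so the interior equations h_(i-1)·M_(i-1) + 2(h_(i-1)+h_i)·M_i + h_i·M_(i+1) = 6(Δ_i − Δ_(i-1)) read
  2·M_0 + 8·M_1 + 2·M_2 = 6(Δ_1 - Δ_0) = -42
Clamped end conditions give two more equations: 2h_0·M_0 + h_0·M_1 = 6(Δ_0 - s'(0)) = 0 and h_1·M_1 + 2h_1·M_2 = 6(s'(4) - Δ_1) = 12.
Solving: M_0 = 4, M_1 = -8, M_2 = 7.
On [2, 4], with s_1(x) = a_1 + b_1·(x - 2) + c_1·(x - 2)² + d_1·(x - 2)³: c_1 = M_1/2 = -4, d_1 = (M_2 - M_1)/(6h_1) = 5/4, b_1 = Δ_1 - h_1(2M_1 + M_2)/6 = -2.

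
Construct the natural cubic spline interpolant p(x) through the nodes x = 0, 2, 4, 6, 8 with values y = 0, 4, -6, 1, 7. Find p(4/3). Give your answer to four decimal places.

4.5119

Write m_i for p''(x_i). With h_i = 2, 2, 2, 2 and divided differences Δ_i = 2, -5, 7/2, 3, the continuity of p' gives the tridiagonal system
  2·m_0 + 8·m_1 + 2·m_2 = 6(Δ_1 - Δ_0) = -42
  2·m_1 + 8·m_2 + 2·m_3 = 6(Δ_2 - Δ_1) = 51
  2·m_2 + 8·m_3 + 2·m_4 = 6(Δ_3 - Δ_2) = -3
Natural end conditions: m_0 = m_4 = 0.
Solving the tridiagonal system: m_0 = 0, m_1 = -837/112, m_2 = 249/28, m_3 = -291/112, m_4 = 0.
On [0, 2], p(x) = 0 + 503/112·x + 0·x² - 279/448·x³.
With x = 4/3: p(4/3) = 379/84.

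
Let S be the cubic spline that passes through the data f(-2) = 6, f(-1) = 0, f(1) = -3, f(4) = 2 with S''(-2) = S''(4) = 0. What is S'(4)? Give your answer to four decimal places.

Put σ_i = S'' at the i-th knot. Here h = (1, 2, 3) and Δ = (-6, -3/2, 5/3), so the interior equations h_(i-1)·σ_(i-1) + 2(h_(i-1)+h_i)·σ_i + h_i·σ_(i+1) = 6(Δ_i − Δ_(i-1)) read
  1·σ_0 + 6·σ_1 + 2·σ_2 = 6(Δ_1 - Δ_0) = 27
  2·σ_1 + 10·σ_2 + 3·σ_3 = 6(Δ_2 - Δ_1) = 19
Natural end conditions: σ_0 = σ_3 = 0.
Solving: σ_0 = 0, σ_1 = 29/7, σ_2 = 15/14, σ_3 = 0.
On [1, 4], S'(x) = b_2 + 2c_2·(x - 1) + 3d_2·(x - 1)² with b_2 = Δ_2 - h_2(2σ_2 + σ_3)/6 = 25/42, c_2 = σ_2/2 = 15/28, d_2 = (σ_3 - σ_2)/(6h_2) = -5/84. So S'(4) = 185/84.

2.2024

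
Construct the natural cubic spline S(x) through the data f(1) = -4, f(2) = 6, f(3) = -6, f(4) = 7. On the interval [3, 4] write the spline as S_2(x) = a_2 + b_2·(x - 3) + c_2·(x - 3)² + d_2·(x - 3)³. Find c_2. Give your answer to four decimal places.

Let m_i = S''(x_i). Step sizes h_i = 1, 1, 1; slopes of the chords Δ_i = (y_(i+1) - y_i)/h_i = 10, -12, 13.
  1·m_0 + 4·m_1 + 1·m_2 = 6(Δ_1 - Δ_0) = -132
  1·m_1 + 4·m_2 + 1·m_3 = 6(Δ_2 - Δ_1) = 150
Natural end conditions: m_0 = m_3 = 0.
Hence m_0 = 0, m_1 = -226/5, m_2 = 244/5, m_3 = 0.
On [3, 4], with S_2(x) = a_2 + b_2·(x - 3) + c_2·(x - 3)² + d_2·(x - 3)³: c_2 = m_2/2 = 122/5, d_2 = (m_3 - m_2)/(6h_2) = -122/15, b_2 = Δ_2 - h_2(2m_2 + m_3)/6 = -49/15.

24.4000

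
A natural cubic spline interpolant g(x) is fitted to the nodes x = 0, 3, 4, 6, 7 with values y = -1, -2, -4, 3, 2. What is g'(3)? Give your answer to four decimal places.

Let M_i = g''(x_i). Step sizes h_i = 3, 1, 2, 1; slopes of the chords Δ_i = (y_(i+1) - y_i)/h_i = -1/3, -2, 7/2, -1.
  3·M_0 + 8·M_1 + 1·M_2 = 6(Δ_1 - Δ_0) = -10
  1·M_1 + 6·M_2 + 2·M_3 = 6(Δ_2 - Δ_1) = 33
  2·M_2 + 6·M_3 + 1·M_4 = 6(Δ_3 - Δ_2) = -27
Natural end conditions: M_0 = M_4 = 0.
Solving: M_0 = 0, M_1 = -286/125, M_2 = 1038/125, M_3 = -1817/250, M_4 = 0.
On [3, 4], g'(x) = b_1 + 2c_1·(x - 3) + 3d_1·(x - 3)² with b_1 = Δ_1 - h_1(2M_1 + M_2)/6 = -983/375, c_1 = M_1/2 = -143/125, d_1 = (M_2 - M_1)/(6h_1) = 662/375. So g'(3) = -983/375.

-2.6213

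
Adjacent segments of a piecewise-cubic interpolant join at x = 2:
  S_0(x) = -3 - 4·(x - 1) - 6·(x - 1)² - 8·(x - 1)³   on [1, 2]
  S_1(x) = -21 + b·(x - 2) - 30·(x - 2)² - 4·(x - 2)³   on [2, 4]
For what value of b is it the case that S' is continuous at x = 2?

S_0'(x) = -4 - 12·(x - 1) - 24·(x - 1)², so S_0'(2) = -40. On the right, S_1'(2) = b, so b = -40.

-40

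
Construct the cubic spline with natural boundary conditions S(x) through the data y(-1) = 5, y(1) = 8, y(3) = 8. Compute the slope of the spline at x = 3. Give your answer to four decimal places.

With M_i denoting the second derivative at x_i, h_i = 2, 2, and Δ_i = (y_(i+1) − y_i)/h_i = 3/2, 0:
  2·M_0 + 8·M_1 + 2·M_2 = 6(Δ_1 - Δ_0) = -9
Natural end conditions: M_0 = M_2 = 0.
Solving: M_0 = 0, M_1 = -9/8, M_2 = 0.
On [1, 3], S'(x) = b_1 + 2c_1·(x - 1) + 3d_1·(x - 1)² with b_1 = Δ_1 - h_1(2M_1 + M_2)/6 = 3/4, c_1 = M_1/2 = -9/16, d_1 = (M_2 - M_1)/(6h_1) = 3/32. So S'(3) = -3/8.

-0.3750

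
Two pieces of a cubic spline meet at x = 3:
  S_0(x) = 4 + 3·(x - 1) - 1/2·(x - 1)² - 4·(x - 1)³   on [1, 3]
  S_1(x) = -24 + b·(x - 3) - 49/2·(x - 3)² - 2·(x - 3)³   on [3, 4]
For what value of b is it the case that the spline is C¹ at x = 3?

-47

S_0'(x) = 3 - 1·(x - 1) - 12·(x - 1)², so S_0'(3) = -47. On the right, S_1'(3) = b, so b = -47.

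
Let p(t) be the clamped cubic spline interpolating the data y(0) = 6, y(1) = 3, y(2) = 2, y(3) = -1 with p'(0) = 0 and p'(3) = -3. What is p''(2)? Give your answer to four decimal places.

Put m_i = p'' at the i-th knot. Here h = (1, 1, 1) and Δ = (-3, -1, -3), so the interior equations h_(i-1)·m_(i-1) + 2(h_(i-1)+h_i)·m_i + h_i·m_(i+1) = 6(Δ_i − Δ_(i-1)) read
  1·m_0 + 4·m_1 + 1·m_2 = 6(Δ_1 - Δ_0) = 12
  1·m_1 + 4·m_2 + 1·m_3 = 6(Δ_2 - Δ_1) = -12
Clamped end conditions give two more equations: 2h_0·m_0 + h_0·m_1 = 6(Δ_0 - p'(0)) = -18 and h_2·m_2 + 2h_2·m_3 = 6(p'(3) - Δ_2) = 0.
Forward elimination and back-substitution give m_0 = -64/5, m_1 = 38/5, m_2 = -28/5, m_3 = 14/5.

-5.6000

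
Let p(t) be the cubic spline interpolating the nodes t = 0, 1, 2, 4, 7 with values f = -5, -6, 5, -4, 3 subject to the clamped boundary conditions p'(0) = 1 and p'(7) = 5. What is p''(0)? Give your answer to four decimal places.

With M_i denoting the second derivative at x_i, h_i = 1, 1, 2, 3, and Δ_i = (y_(i+1) − y_i)/h_i = -1, 11, -9/2, 7/3:
  1·M_0 + 4·M_1 + 1·M_2 = 6(Δ_1 - Δ_0) = 72
  1·M_1 + 6·M_2 + 2·M_3 = 6(Δ_2 - Δ_1) = -93
  2·M_2 + 10·M_3 + 3·M_4 = 6(Δ_3 - Δ_2) = 41
Clamped end conditions give two more equations: 2h_0·M_0 + h_0·M_1 = 6(Δ_0 - p'(0)) = -12 and h_3·M_3 + 2h_3·M_4 = 6(p'(7) - Δ_3) = 16.
Hence M_0 = -4263/208, M_1 = 3015/104, M_2 = -4881/208, M_3 = 489/52, M_4 = -635/312.

-20.4952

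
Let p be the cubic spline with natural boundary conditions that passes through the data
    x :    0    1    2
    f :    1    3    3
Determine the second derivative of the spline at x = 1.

Let M_i = p''(x_i). Step sizes h_i = 1, 1; slopes of the chords Δ_i = (y_(i+1) - y_i)/h_i = 2, 0.
  1·M_0 + 4·M_1 + 1·M_2 = 6(Δ_1 - Δ_0) = -12
Natural end conditions: M_0 = M_2 = 0.
Solving: M_0 = 0, M_1 = -3, M_2 = 0.

-3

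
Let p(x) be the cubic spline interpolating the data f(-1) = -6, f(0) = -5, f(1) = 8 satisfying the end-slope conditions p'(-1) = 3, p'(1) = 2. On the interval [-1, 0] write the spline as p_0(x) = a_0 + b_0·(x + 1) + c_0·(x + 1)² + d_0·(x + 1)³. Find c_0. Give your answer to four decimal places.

Write σ_i for p''(x_i). With h_i = 1, 1 and divided differences Δ_i = 1, 13, the continuity of p' gives the tridiagonal system
  1·σ_0 + 4·σ_1 + 1·σ_2 = 6(Δ_1 - Δ_0) = 72
Clamped end conditions give two more equations: 2h_0·σ_0 + h_0·σ_1 = 6(Δ_0 - p'(-1)) = -12 and h_1·σ_1 + 2h_1·σ_2 = 6(p'(1) - Δ_1) = -66.
Hence σ_0 = -49/2, σ_1 = 37, σ_2 = -103/2.
On [-1, 0], with p_0(x) = a_0 + b_0·(x + 1) + c_0·(x + 1)² + d_0·(x + 1)³: c_0 = σ_0/2 = -49/4, d_0 = (σ_1 - σ_0)/(6h_0) = 41/4, b_0 = Δ_0 - h_0(2σ_0 + σ_1)/6 = 3.

-12.2500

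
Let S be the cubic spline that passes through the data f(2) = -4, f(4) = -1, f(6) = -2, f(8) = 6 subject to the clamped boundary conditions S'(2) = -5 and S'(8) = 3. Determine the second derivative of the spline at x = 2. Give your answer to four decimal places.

12.8667

Put m_i = S'' at the i-th knot. Here h = (2, 2, 2) and Δ = (3/2, -1/2, 4), so the interior equations h_(i-1)·m_(i-1) + 2(h_(i-1)+h_i)·m_i + h_i·m_(i+1) = 6(Δ_i − Δ_(i-1)) read
  2·m_0 + 8·m_1 + 2·m_2 = 6(Δ_1 - Δ_0) = -12
  2·m_1 + 8·m_2 + 2·m_3 = 6(Δ_2 - Δ_1) = 27
Clamped end conditions give two more equations: 2h_0·m_0 + h_0·m_1 = 6(Δ_0 - S'(2)) = 39 and h_2·m_2 + 2h_2·m_3 = 6(S'(8) - Δ_2) = -6.
Solving the tridiagonal system: m_0 = 193/15, m_1 = -187/30, m_2 = 91/15, m_3 = -68/15.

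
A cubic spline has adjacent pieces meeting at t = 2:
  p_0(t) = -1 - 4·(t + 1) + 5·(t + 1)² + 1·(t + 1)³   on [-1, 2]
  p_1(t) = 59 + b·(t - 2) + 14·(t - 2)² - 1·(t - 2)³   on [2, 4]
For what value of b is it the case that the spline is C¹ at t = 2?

53

p_0'(t) = -4 + 10·(t + 1) + 3·(t + 1)², so p_0'(2) = 53. On the right, p_1'(2) = b, so b = 53.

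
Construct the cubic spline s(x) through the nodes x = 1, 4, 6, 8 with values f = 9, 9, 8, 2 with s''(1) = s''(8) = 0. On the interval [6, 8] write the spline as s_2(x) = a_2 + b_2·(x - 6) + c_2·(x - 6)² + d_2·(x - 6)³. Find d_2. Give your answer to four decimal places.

0.1579

With σ_i denoting the second derivative at x_i, h_i = 3, 2, 2, and Δ_i = (y_(i+1) − y_i)/h_i = 0, -1/2, -3:
  3·σ_0 + 10·σ_1 + 2·σ_2 = 6(Δ_1 - Δ_0) = -3
  2·σ_1 + 8·σ_2 + 2·σ_3 = 6(Δ_2 - Δ_1) = -15
Natural end conditions: σ_0 = σ_3 = 0.
Forward elimination and back-substitution give σ_0 = 0, σ_1 = 3/38, σ_2 = -36/19, σ_3 = 0.
On [6, 8], with s_2(x) = a_2 + b_2·(x - 6) + c_2·(x - 6)² + d_2·(x - 6)³: c_2 = σ_2/2 = -18/19, d_2 = (σ_3 - σ_2)/(6h_2) = 3/19, b_2 = Δ_2 - h_2(2σ_2 + σ_3)/6 = -33/19.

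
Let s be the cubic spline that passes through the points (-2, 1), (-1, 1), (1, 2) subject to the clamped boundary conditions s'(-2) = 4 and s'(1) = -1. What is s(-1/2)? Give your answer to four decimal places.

Put m_i = s'' at the i-th knot. Here h = (1, 2) and Δ = (0, 1/2), so the interior equations h_(i-1)·m_(i-1) + 2(h_(i-1)+h_i)·m_i + h_i·m_(i+1) = 6(Δ_i − Δ_(i-1)) read
  1·m_0 + 6·m_1 + 2·m_2 = 6(Δ_1 - Δ_0) = 3
Clamped end conditions give two more equations: 2h_0·m_0 + h_0·m_1 = 6(Δ_0 - s'(-2)) = -24 and h_1·m_1 + 2h_1·m_2 = 6(s'(1) - Δ_1) = -9.
Solving the tridiagonal system: m_0 = -85/6, m_1 = 13/3, m_2 = -53/12.
On [-1, 1], s(x) = 1 - 11/12·(x + 1) + 13/6·(x + 1)² - 35/48·(x + 1)³.
With (x + 1) = 1/2: s(-1/2) = 127/128.

0.9922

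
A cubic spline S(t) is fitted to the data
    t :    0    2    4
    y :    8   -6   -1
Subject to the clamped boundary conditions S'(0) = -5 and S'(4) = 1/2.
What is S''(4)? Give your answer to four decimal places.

-8.7500

Put m_i = S'' at the i-th knot. Here h = (2, 2) and Δ = (-7, 5/2), so the interior equations h_(i-1)·m_(i-1) + 2(h_(i-1)+h_i)·m_i + h_i·m_(i+1) = 6(Δ_i − Δ_(i-1)) read
  2·m_0 + 8·m_1 + 2·m_2 = 6(Δ_1 - Δ_0) = 57
Clamped end conditions give two more equations: 2h_0·m_0 + h_0·m_1 = 6(Δ_0 - S'(0)) = -12 and h_1·m_1 + 2h_1·m_2 = 6(S'(4) - Δ_1) = -12.
Forward elimination and back-substitution give m_0 = -35/4, m_1 = 23/2, m_2 = -35/4.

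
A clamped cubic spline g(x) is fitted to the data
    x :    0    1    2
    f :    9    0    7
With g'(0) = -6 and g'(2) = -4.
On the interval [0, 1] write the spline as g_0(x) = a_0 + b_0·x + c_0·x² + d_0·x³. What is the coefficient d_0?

13

Put σ_i = g'' at the i-th knot. Here h = (1, 1) and Δ = (-9, 7), so the interior equations h_(i-1)·σ_(i-1) + 2(h_(i-1)+h_i)·σ_i + h_i·σ_(i+1) = 6(Δ_i − Δ_(i-1)) read
  1·σ_0 + 4·σ_1 + 1·σ_2 = 6(Δ_1 - Δ_0) = 96
Clamped end conditions give two more equations: 2h_0·σ_0 + h_0·σ_1 = 6(Δ_0 - g'(0)) = -18 and h_1·σ_1 + 2h_1·σ_2 = 6(g'(2) - Δ_1) = -66.
Forward elimination and back-substitution give σ_0 = -32, σ_1 = 46, σ_2 = -56.
On [0, 1], with g_0(x) = a_0 + b_0·x + c_0·x² + d_0·x³: c_0 = σ_0/2 = -16, d_0 = (σ_1 - σ_0)/(6h_0) = 13, b_0 = Δ_0 - h_0(2σ_0 + σ_1)/6 = -6.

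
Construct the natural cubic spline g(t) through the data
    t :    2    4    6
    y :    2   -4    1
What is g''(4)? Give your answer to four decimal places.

Let M_i = g''(x_i). Step sizes h_i = 2, 2; slopes of the chords Δ_i = (y_(i+1) - y_i)/h_i = -3, 5/2.
  2·M_0 + 8·M_1 + 2·M_2 = 6(Δ_1 - Δ_0) = 33
Natural end conditions: M_0 = M_2 = 0.
Forward elimination and back-substitution give M_0 = 0, M_1 = 33/8, M_2 = 0.

4.1250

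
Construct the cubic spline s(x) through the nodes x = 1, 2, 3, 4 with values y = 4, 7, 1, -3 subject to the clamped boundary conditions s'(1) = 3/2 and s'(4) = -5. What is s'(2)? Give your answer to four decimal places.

-1.1333

With M_i denoting the second derivative at x_i, h_i = 1, 1, 1, and Δ_i = (y_(i+1) − y_i)/h_i = 3, -6, -4:
  1·M_0 + 4·M_1 + 1·M_2 = 6(Δ_1 - Δ_0) = -54
  1·M_1 + 4·M_2 + 1·M_3 = 6(Δ_2 - Δ_1) = 12
Clamped end conditions give two more equations: 2h_0·M_0 + h_0·M_1 = 6(Δ_0 - s'(1)) = 9 and h_2·M_2 + 2h_2·M_3 = 6(s'(4) - Δ_2) = -6.
Solving: M_0 = 214/15, M_1 = -293/15, M_2 = 148/15, M_3 = -119/15.
On [2, 3], s'(x) = b_1 + 2c_1·(x - 2) + 3d_1·(x - 2)² with b_1 = Δ_1 - h_1(2M_1 + M_2)/6 = -17/15, c_1 = M_1/2 = -293/30, d_1 = (M_2 - M_1)/(6h_1) = 49/10. So s'(2) = -17/15.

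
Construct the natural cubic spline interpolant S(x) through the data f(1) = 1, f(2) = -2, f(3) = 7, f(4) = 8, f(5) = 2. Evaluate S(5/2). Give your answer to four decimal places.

2.1183

Put M_i = S'' at the i-th knot. Here h = (1, 1, 1, 1) and Δ = (-3, 9, 1, -6), so the interior equations h_(i-1)·M_(i-1) + 2(h_(i-1)+h_i)·M_i + h_i·M_(i+1) = 6(Δ_i − Δ_(i-1)) read
  1·M_0 + 4·M_1 + 1·M_2 = 6(Δ_1 - Δ_0) = 72
  1·M_1 + 4·M_2 + 1·M_3 = 6(Δ_2 - Δ_1) = -48
  1·M_2 + 4·M_3 + 1·M_4 = 6(Δ_3 - Δ_2) = -42
Natural end conditions: M_0 = M_4 = 0.
Hence M_0 = 0, M_1 = 615/28, M_2 = -111/7, M_3 = -183/28, M_4 = 0.
On [2, 3], S(x) = -2 + 121/28·(x - 2) + 615/56·(x - 2)² - 353/56·(x - 2)³.
With (x - 2) = 1/2: S(5/2) = 949/448.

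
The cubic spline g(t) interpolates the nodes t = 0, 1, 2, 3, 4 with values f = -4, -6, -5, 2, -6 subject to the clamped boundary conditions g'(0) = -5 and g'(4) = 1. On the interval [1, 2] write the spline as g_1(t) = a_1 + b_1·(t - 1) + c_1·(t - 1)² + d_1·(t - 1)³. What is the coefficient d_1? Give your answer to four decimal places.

Write M_i for g''(x_i). With h_i = 1, 1, 1, 1 and divided differences Δ_i = -2, 1, 7, -8, the continuity of g' gives the tridiagonal system
  1·M_0 + 4·M_1 + 1·M_2 = 6(Δ_1 - Δ_0) = 18
  1·M_1 + 4·M_2 + 1·M_3 = 6(Δ_2 - Δ_1) = 36
  1·M_2 + 4·M_3 + 1·M_4 = 6(Δ_3 - Δ_2) = -90
Clamped end conditions give two more equations: 2h_0·M_0 + h_0·M_1 = 6(Δ_0 - g'(0)) = 18 and h_3·M_3 + 2h_3·M_4 = 6(g'(4) - Δ_3) = 54.
Forward elimination and back-substitution give M_0 = 21/2, M_1 = -3, M_2 = 39/2, M_3 = -39, M_4 = 93/2.
On [1, 2], with g_1(t) = a_1 + b_1·(t - 1) + c_1·(t - 1)² + d_1·(t - 1)³: c_1 = M_1/2 = -3/2, d_1 = (M_2 - M_1)/(6h_1) = 15/4, b_1 = Δ_1 - h_1(2M_1 + M_2)/6 = -5/4.

3.7500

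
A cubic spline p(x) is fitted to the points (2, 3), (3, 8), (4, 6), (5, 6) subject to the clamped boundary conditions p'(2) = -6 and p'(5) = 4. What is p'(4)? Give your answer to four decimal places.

-3.6667

With m_i denoting the second derivative at x_i, h_i = 1, 1, 1, and Δ_i = (y_(i+1) − y_i)/h_i = 5, -2, 0:
  1·m_0 + 4·m_1 + 1·m_2 = 6(Δ_1 - Δ_0) = -42
  1·m_1 + 4·m_2 + 1·m_3 = 6(Δ_2 - Δ_1) = 12
Clamped end conditions give two more equations: 2h_0·m_0 + h_0·m_1 = 6(Δ_0 - p'(2)) = 66 and h_2·m_2 + 2h_2·m_3 = 6(p'(5) - Δ_2) = 24.
Hence m_0 = 134/3, m_1 = -70/3, m_2 = 20/3, m_3 = 26/3.
On [4, 5], p'(x) = b_2 + 2c_2·(x - 4) + 3d_2·(x - 4)² with b_2 = Δ_2 - h_2(2m_2 + m_3)/6 = -11/3, c_2 = m_2/2 = 10/3, d_2 = (m_3 - m_2)/(6h_2) = 1/3. So p'(4) = -11/3.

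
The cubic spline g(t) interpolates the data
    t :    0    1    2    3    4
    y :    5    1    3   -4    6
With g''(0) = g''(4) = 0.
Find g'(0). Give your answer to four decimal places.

Put M_i = g'' at the i-th knot. Here h = (1, 1, 1, 1) and Δ = (-4, 2, -7, 10), so the interior equations h_(i-1)·M_(i-1) + 2(h_(i-1)+h_i)·M_i + h_i·M_(i+1) = 6(Δ_i − Δ_(i-1)) read
  1·M_0 + 4·M_1 + 1·M_2 = 6(Δ_1 - Δ_0) = 36
  1·M_1 + 4·M_2 + 1·M_3 = 6(Δ_2 - Δ_1) = -54
  1·M_2 + 4·M_3 + 1·M_4 = 6(Δ_3 - Δ_2) = 102
Natural end conditions: M_0 = M_4 = 0.
Solving the tridiagonal system: M_0 = 0, M_1 = 429/28, M_2 = -177/7, M_3 = 891/28, M_4 = 0.
On [0, 1], g'(t) = b_0 + 2c_0·t + 3d_0·t² with b_0 = Δ_0 - h_0(2M_0 + M_1)/6 = -367/56, c_0 = M_0/2 = 0, d_0 = (M_1 - M_0)/(6h_0) = 143/56. So g'(0) = -367/56.

-6.5536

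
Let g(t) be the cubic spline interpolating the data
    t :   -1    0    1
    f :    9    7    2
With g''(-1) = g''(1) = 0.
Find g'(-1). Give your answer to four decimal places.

With m_i denoting the second derivative at x_i, h_i = 1, 1, and Δ_i = (y_(i+1) − y_i)/h_i = -2, -5:
  1·m_0 + 4·m_1 + 1·m_2 = 6(Δ_1 - Δ_0) = -18
Natural end conditions: m_0 = m_2 = 0.
Solving: m_0 = 0, m_1 = -9/2, m_2 = 0.
On [-1, 0], g'(t) = b_0 + 2c_0·(t + 1) + 3d_0·(t + 1)² with b_0 = Δ_0 - h_0(2m_0 + m_1)/6 = -5/4, c_0 = m_0/2 = 0, d_0 = (m_1 - m_0)/(6h_0) = -3/4. So g'(-1) = -5/4.

-1.2500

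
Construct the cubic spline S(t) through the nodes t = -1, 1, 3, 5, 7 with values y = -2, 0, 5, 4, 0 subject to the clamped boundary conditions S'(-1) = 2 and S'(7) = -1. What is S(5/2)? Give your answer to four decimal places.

Write M_i for S''(x_i). With h_i = 2, 2, 2, 2 and divided differences Δ_i = 1, 5/2, -1/2, -2, the continuity of S' gives the tridiagonal system
  2·M_0 + 8·M_1 + 2·M_2 = 6(Δ_1 - Δ_0) = 9
  2·M_1 + 8·M_2 + 2·M_3 = 6(Δ_2 - Δ_1) = -18
  2·M_2 + 8·M_3 + 2·M_4 = 6(Δ_3 - Δ_2) = -9
Clamped end conditions give two more equations: 2h_0·M_0 + h_0·M_1 = 6(Δ_0 - S'(-1)) = -6 and h_3·M_3 + 2h_3·M_4 = 6(S'(7) - Δ_3) = 6.
Solving: M_0 = -153/56, M_1 = 69/28, M_2 = -21/8, M_3 = -27/28, M_4 = 111/56.
On [1, 3], S(t) = 0 + 97/56·(t - 1) + 69/56·(t - 1)² - 95/224·(t - 1)³.
With (t - 1) = 3/2: S(5/2) = 7059/1792.

3.9392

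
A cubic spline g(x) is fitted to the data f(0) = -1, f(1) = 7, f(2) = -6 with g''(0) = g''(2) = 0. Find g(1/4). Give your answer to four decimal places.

With σ_i denoting the second derivative at x_i, h_i = 1, 1, and Δ_i = (y_(i+1) − y_i)/h_i = 8, -13:
  1·σ_0 + 4·σ_1 + 1·σ_2 = 6(Δ_1 - Δ_0) = -126
Natural end conditions: σ_0 = σ_2 = 0.
Hence σ_0 = 0, σ_1 = -63/2, σ_2 = 0.
On [0, 1], g(x) = -1 + 53/4·x + 0·x² - 21/4·x³.
With x = 1/4: g(1/4) = 571/256.

2.2305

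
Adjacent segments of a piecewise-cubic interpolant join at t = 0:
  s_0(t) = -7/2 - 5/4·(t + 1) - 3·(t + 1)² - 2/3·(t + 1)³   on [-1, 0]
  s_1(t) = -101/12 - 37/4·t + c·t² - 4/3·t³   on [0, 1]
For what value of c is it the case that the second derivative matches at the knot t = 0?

-5

s_0''(t) = -6 - 4·(t + 1), so s_0''(0) = -10. On the right, s_1''(0) = 2c, so c = -5.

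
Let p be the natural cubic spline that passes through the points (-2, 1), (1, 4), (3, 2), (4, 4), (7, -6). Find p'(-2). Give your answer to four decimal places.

2.0457

With σ_i denoting the second derivative at x_i, h_i = 3, 2, 1, 3, and Δ_i = (y_(i+1) − y_i)/h_i = 1, -1, 2, -10/3:
  3·σ_0 + 10·σ_1 + 2·σ_2 = 6(Δ_1 - Δ_0) = -12
  2·σ_1 + 6·σ_2 + 1·σ_3 = 6(Δ_2 - Δ_1) = 18
  1·σ_2 + 8·σ_3 + 3·σ_4 = 6(Δ_3 - Δ_2) = -32
Natural end conditions: σ_0 = σ_4 = 0.
Hence σ_0 = 0, σ_1 = -458/219, σ_2 = 976/219, σ_3 = -998/219, σ_4 = 0.
On [-2, 1], p'(x) = b_0 + 2c_0·(x + 2) + 3d_0·(x + 2)² with b_0 = Δ_0 - h_0(2σ_0 + σ_1)/6 = 448/219, c_0 = σ_0/2 = 0, d_0 = (σ_1 - σ_0)/(6h_0) = -229/1971. So p'(-2) = 448/219.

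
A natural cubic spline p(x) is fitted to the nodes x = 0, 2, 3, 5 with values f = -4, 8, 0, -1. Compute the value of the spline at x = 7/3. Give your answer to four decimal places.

5.8021

Write m_i for p''(x_i). With h_i = 2, 1, 2 and divided differences Δ_i = 6, -8, -1/2, the continuity of p' gives the tridiagonal system
  2·m_0 + 6·m_1 + 1·m_2 = 6(Δ_1 - Δ_0) = -84
  1·m_1 + 6·m_2 + 2·m_3 = 6(Δ_2 - Δ_1) = 45
Natural end conditions: m_0 = m_3 = 0.
Forward elimination and back-substitution give m_0 = 0, m_1 = -549/35, m_2 = 354/35, m_3 = 0.
On [2, 3], p(x) = 8 - 156/35·(x - 2) - 549/70·(x - 2)² + 43/10·(x - 2)³.
With (x - 2) = 1/3: p(7/3) = 5483/945.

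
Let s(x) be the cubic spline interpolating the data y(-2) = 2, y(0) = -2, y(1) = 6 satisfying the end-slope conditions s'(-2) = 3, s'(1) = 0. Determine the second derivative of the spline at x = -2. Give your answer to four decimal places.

Let σ_i = s''(x_i). Step sizes h_i = 2, 1; slopes of the chords Δ_i = (y_(i+1) - y_i)/h_i = -2, 8.
  2·σ_0 + 6·σ_1 + 1·σ_2 = 6(Δ_1 - Δ_0) = 60
Clamped end conditions give two more equations: 2h_0·σ_0 + h_0·σ_1 = 6(Δ_0 - s'(-2)) = -30 and h_1·σ_1 + 2h_1·σ_2 = 6(s'(1) - Δ_1) = -48.
Solving the tridiagonal system: σ_0 = -37/2, σ_1 = 22, σ_2 = -35.

-18.5000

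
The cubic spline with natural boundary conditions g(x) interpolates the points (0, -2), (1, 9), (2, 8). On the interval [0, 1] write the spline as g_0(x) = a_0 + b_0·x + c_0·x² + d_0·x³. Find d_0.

-3

Put M_i = g'' at the i-th knot. Here h = (1, 1) and Δ = (11, -1), so the interior equations h_(i-1)·M_(i-1) + 2(h_(i-1)+h_i)·M_i + h_i·M_(i+1) = 6(Δ_i − Δ_(i-1)) read
  1·M_0 + 4·M_1 + 1·M_2 = 6(Δ_1 - Δ_0) = -72
Natural end conditions: M_0 = M_2 = 0.
Hence M_0 = 0, M_1 = -18, M_2 = 0.
On [0, 1], with g_0(x) = a_0 + b_0·x + c_0·x² + d_0·x³: c_0 = M_0/2 = 0, d_0 = (M_1 - M_0)/(6h_0) = -3, b_0 = Δ_0 - h_0(2M_0 + M_1)/6 = 14.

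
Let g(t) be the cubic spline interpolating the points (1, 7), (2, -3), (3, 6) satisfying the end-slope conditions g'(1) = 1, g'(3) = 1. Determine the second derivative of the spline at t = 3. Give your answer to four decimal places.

Let σ_i = g''(x_i). Step sizes h_i = 1, 1; slopes of the chords Δ_i = (y_(i+1) - y_i)/h_i = -10, 9.
  1·σ_0 + 4·σ_1 + 1·σ_2 = 6(Δ_1 - Δ_0) = 114
Clamped end conditions give two more equations: 2h_0·σ_0 + h_0·σ_1 = 6(Δ_0 - g'(1)) = -66 and h_1·σ_1 + 2h_1·σ_2 = 6(g'(3) - Δ_1) = -48.
Forward elimination and back-substitution give σ_0 = -123/2, σ_1 = 57, σ_2 = -105/2.

-52.5000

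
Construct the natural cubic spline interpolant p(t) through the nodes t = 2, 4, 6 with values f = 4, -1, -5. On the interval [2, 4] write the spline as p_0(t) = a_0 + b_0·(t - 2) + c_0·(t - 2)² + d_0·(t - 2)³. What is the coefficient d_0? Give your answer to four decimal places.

With M_i denoting the second derivative at x_i, h_i = 2, 2, and Δ_i = (y_(i+1) − y_i)/h_i = -5/2, -2:
  2·M_0 + 8·M_1 + 2·M_2 = 6(Δ_1 - Δ_0) = 3
Natural end conditions: M_0 = M_2 = 0.
Hence M_0 = 0, M_1 = 3/8, M_2 = 0.
On [2, 4], with p_0(t) = a_0 + b_0·(t - 2) + c_0·(t - 2)² + d_0·(t - 2)³: c_0 = M_0/2 = 0, d_0 = (M_1 - M_0)/(6h_0) = 1/32, b_0 = Δ_0 - h_0(2M_0 + M_1)/6 = -21/8.

0.0313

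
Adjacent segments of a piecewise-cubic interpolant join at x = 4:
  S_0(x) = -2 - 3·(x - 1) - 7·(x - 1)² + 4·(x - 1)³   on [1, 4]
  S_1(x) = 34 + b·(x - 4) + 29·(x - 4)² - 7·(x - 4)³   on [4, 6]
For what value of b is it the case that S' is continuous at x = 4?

63

S_0'(x) = -3 - 14·(x - 1) + 12·(x - 1)², so S_0'(4) = 63. On the right, S_1'(4) = b, so b = 63.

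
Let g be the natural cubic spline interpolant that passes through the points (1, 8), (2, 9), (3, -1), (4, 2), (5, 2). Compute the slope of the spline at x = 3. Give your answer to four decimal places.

Put σ_i = g'' at the i-th knot. Here h = (1, 1, 1, 1) and Δ = (1, -10, 3, 0), so the interior equations h_(i-1)·σ_(i-1) + 2(h_(i-1)+h_i)·σ_i + h_i·σ_(i+1) = 6(Δ_i − Δ_(i-1)) read
  1·σ_0 + 4·σ_1 + 1·σ_2 = 6(Δ_1 - Δ_0) = -66
  1·σ_1 + 4·σ_2 + 1·σ_3 = 6(Δ_2 - Δ_1) = 78
  1·σ_2 + 4·σ_3 + 1·σ_4 = 6(Δ_3 - Δ_2) = -18
Natural end conditions: σ_0 = σ_4 = 0.
Solving: σ_0 = 0, σ_1 = -165/7, σ_2 = 198/7, σ_3 = -81/7, σ_4 = 0.
On [3, 4], g'(x) = b_2 + 2c_2·(x - 3) + 3d_2·(x - 3)² with b_2 = Δ_2 - h_2(2σ_2 + σ_3)/6 = -9/2, c_2 = σ_2/2 = 99/7, d_2 = (σ_3 - σ_2)/(6h_2) = -93/14. So g'(3) = -9/2.

-4.5000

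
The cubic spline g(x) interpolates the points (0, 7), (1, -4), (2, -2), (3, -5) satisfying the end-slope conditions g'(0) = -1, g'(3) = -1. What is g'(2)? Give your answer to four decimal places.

Write M_i for g''(x_i). With h_i = 1, 1, 1 and divided differences Δ_i = -11, 2, -3, the continuity of g' gives the tridiagonal system
  1·M_0 + 4·M_1 + 1·M_2 = 6(Δ_1 - Δ_0) = 78
  1·M_1 + 4·M_2 + 1·M_3 = 6(Δ_2 - Δ_1) = -30
Clamped end conditions give two more equations: 2h_0·M_0 + h_0·M_1 = 6(Δ_0 - g'(0)) = -60 and h_2·M_2 + 2h_2·M_3 = 6(g'(3) - Δ_2) = 12.
Hence M_0 = -242/5, M_1 = 184/5, M_2 = -104/5, M_3 = 82/5.
On [2, 3], g'(x) = b_2 + 2c_2·(x - 2) + 3d_2·(x - 2)² with b_2 = Δ_2 - h_2(2M_2 + M_3)/6 = 6/5, c_2 = M_2/2 = -52/5, d_2 = (M_3 - M_2)/(6h_2) = 31/5. So g'(2) = 6/5.

1.2000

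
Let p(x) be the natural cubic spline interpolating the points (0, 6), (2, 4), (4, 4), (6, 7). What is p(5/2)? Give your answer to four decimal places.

3.7344

Put M_i = p'' at the i-th knot. Here h = (2, 2, 2) and Δ = (-1, 0, 3/2), so the interior equations h_(i-1)·M_(i-1) + 2(h_(i-1)+h_i)·M_i + h_i·M_(i+1) = 6(Δ_i − Δ_(i-1)) read
  2·M_0 + 8·M_1 + 2·M_2 = 6(Δ_1 - Δ_0) = 6
  2·M_1 + 8·M_2 + 2·M_3 = 6(Δ_2 - Δ_1) = 9
Natural end conditions: M_0 = M_3 = 0.
Hence M_0 = 0, M_1 = 1/2, M_2 = 1, M_3 = 0.
On [2, 4], p(x) = 4 - 2/3·(x - 2) + 1/4·(x - 2)² + 1/24·(x - 2)³.
With (x - 2) = 1/2: p(5/2) = 239/64.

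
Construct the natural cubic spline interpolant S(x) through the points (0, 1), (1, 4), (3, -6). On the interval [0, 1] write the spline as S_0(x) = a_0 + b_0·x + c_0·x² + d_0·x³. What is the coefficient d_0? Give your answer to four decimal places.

Let M_i = S''(x_i). Step sizes h_i = 1, 2; slopes of the chords Δ_i = (y_(i+1) - y_i)/h_i = 3, -5.
  1·M_0 + 6·M_1 + 2·M_2 = 6(Δ_1 - Δ_0) = -48
Natural end conditions: M_0 = M_2 = 0.
Solving the tridiagonal system: M_0 = 0, M_1 = -8, M_2 = 0.
On [0, 1], with S_0(x) = a_0 + b_0·x + c_0·x² + d_0·x³: c_0 = M_0/2 = 0, d_0 = (M_1 - M_0)/(6h_0) = -4/3, b_0 = Δ_0 - h_0(2M_0 + M_1)/6 = 13/3.

-1.3333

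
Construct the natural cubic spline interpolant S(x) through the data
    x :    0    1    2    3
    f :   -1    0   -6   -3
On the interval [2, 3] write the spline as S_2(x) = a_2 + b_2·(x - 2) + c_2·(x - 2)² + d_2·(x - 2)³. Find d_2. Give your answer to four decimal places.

-2.8667

Put σ_i = S'' at the i-th knot. Here h = (1, 1, 1) and Δ = (1, -6, 3), so the interior equations h_(i-1)·σ_(i-1) + 2(h_(i-1)+h_i)·σ_i + h_i·σ_(i+1) = 6(Δ_i − Δ_(i-1)) read
  1·σ_0 + 4·σ_1 + 1·σ_2 = 6(Δ_1 - Δ_0) = -42
  1·σ_1 + 4·σ_2 + 1·σ_3 = 6(Δ_2 - Δ_1) = 54
Natural end conditions: σ_0 = σ_3 = 0.
Solving: σ_0 = 0, σ_1 = -74/5, σ_2 = 86/5, σ_3 = 0.
On [2, 3], with S_2(x) = a_2 + b_2·(x - 2) + c_2·(x - 2)² + d_2·(x - 2)³: c_2 = σ_2/2 = 43/5, d_2 = (σ_3 - σ_2)/(6h_2) = -43/15, b_2 = Δ_2 - h_2(2σ_2 + σ_3)/6 = -41/15.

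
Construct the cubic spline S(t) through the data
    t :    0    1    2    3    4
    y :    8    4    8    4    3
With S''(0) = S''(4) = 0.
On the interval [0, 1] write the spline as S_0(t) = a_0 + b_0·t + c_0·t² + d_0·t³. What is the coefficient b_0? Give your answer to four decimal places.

Let m_i = S''(x_i). Step sizes h_i = 1, 1, 1, 1; slopes of the chords Δ_i = (y_(i+1) - y_i)/h_i = -4, 4, -4, -1.
  1·m_0 + 4·m_1 + 1·m_2 = 6(Δ_1 - Δ_0) = 48
  1·m_1 + 4·m_2 + 1·m_3 = 6(Δ_2 - Δ_1) = -48
  1·m_2 + 4·m_3 + 1·m_4 = 6(Δ_3 - Δ_2) = 18
Natural end conditions: m_0 = m_4 = 0.
Forward elimination and back-substitution give m_0 = 0, m_1 = 465/28, m_2 = -129/7, m_3 = 255/28, m_4 = 0.
On [0, 1], with S_0(t) = a_0 + b_0·t + c_0·t² + d_0·t³: c_0 = m_0/2 = 0, d_0 = (m_1 - m_0)/(6h_0) = 155/56, b_0 = Δ_0 - h_0(2m_0 + m_1)/6 = -379/56.

-6.7679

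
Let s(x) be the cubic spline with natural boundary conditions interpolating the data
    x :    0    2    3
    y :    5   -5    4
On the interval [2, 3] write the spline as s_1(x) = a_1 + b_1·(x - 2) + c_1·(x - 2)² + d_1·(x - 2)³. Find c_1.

Write σ_i for s''(x_i). With h_i = 2, 1 and divided differences Δ_i = -5, 9, the continuity of s' gives the tridiagonal system
  2·σ_0 + 6·σ_1 + 1·σ_2 = 6(Δ_1 - Δ_0) = 84
Natural end conditions: σ_0 = σ_2 = 0.
Solving the tridiagonal system: σ_0 = 0, σ_1 = 14, σ_2 = 0.
On [2, 3], with s_1(x) = a_1 + b_1·(x - 2) + c_1·(x - 2)² + d_1·(x - 2)³: c_1 = σ_1/2 = 7, d_1 = (σ_2 - σ_1)/(6h_1) = -7/3, b_1 = Δ_1 - h_1(2σ_1 + σ_2)/6 = 13/3.

7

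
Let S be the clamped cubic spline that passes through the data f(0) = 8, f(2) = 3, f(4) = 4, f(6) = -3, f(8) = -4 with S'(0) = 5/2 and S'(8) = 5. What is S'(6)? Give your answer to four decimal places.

-4.0625

Write σ_i for S''(x_i). With h_i = 2, 2, 2, 2 and divided differences Δ_i = -5/2, 1/2, -7/2, -1/2, the continuity of S' gives the tridiagonal system
  2·σ_0 + 8·σ_1 + 2·σ_2 = 6(Δ_1 - Δ_0) = 18
  2·σ_1 + 8·σ_2 + 2·σ_3 = 6(Δ_2 - Δ_1) = -24
  2·σ_2 + 8·σ_3 + 2·σ_4 = 6(Δ_3 - Δ_2) = 18
Clamped end conditions give two more equations: 2h_0·σ_0 + h_0·σ_1 = 6(Δ_0 - S'(0)) = -30 and h_3·σ_3 + 2h_3·σ_4 = 6(S'(8) - Δ_3) = 33.
Solving the tridiagonal system: σ_0 = -169/16, σ_1 = 49/8, σ_2 = -79/16, σ_3 = 13/8, σ_4 = 119/16.
On [6, 8], S'(x) = b_3 + 2c_3·(x - 6) + 3d_3·(x - 6)² with b_3 = Δ_3 - h_3(2σ_3 + σ_4)/6 = -65/16, c_3 = σ_3/2 = 13/16, d_3 = (σ_4 - σ_3)/(6h_3) = 31/64. So S'(6) = -65/16.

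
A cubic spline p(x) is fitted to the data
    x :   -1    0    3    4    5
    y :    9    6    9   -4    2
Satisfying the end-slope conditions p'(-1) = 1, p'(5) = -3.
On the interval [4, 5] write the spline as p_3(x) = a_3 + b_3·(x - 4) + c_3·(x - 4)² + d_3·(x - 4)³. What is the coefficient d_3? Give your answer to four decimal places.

Let M_i = p''(x_i). Step sizes h_i = 1, 3, 1, 1; slopes of the chords Δ_i = (y_(i+1) - y_i)/h_i = -3, 1, -13, 6.
  1·M_0 + 8·M_1 + 3·M_2 = 6(Δ_1 - Δ_0) = 24
  3·M_1 + 8·M_2 + 1·M_3 = 6(Δ_2 - Δ_1) = -84
  1·M_2 + 4·M_3 + 1·M_4 = 6(Δ_3 - Δ_2) = 114
Clamped end conditions give two more equations: 2h_0·M_0 + h_0·M_1 = 6(Δ_0 - p'(-1)) = -24 and h_3·M_3 + 2h_3·M_4 = 6(p'(5) - Δ_3) = -54.
Solving: M_0 = -709/38, M_1 = 253/19, M_2 = -809/38, M_3 = 881/19, M_4 = -1907/38.
On [4, 5], with p_3(x) = a_3 + b_3·(x - 4) + c_3·(x - 4)² + d_3·(x - 4)³: c_3 = M_3/2 = 881/38, d_3 = (M_4 - M_3)/(6h_3) = -1223/76, b_3 = Δ_3 - h_3(2M_3 + M_4)/6 = -83/76.

-16.0921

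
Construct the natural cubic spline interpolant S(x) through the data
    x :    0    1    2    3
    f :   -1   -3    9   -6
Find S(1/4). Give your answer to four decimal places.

With M_i denoting the second derivative at x_i, h_i = 1, 1, 1, and Δ_i = (y_(i+1) − y_i)/h_i = -2, 12, -15:
  1·M_0 + 4·M_1 + 1·M_2 = 6(Δ_1 - Δ_0) = 84
  1·M_1 + 4·M_2 + 1·M_3 = 6(Δ_2 - Δ_1) = -162
Natural end conditions: M_0 = M_3 = 0.
Solving the tridiagonal system: M_0 = 0, M_1 = 166/5, M_2 = -244/5, M_3 = 0.
On [0, 1], S(x) = -1 - 113/15·x + 0·x² + 83/15·x³.
With x = 1/4: S(1/4) = -179/64.

-2.7969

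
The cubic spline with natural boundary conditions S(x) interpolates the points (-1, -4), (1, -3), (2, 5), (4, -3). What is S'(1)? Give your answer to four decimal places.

Write M_i for S''(x_i). With h_i = 2, 1, 2 and divided differences Δ_i = 1/2, 8, -4, the continuity of S' gives the tridiagonal system
  2·M_0 + 6·M_1 + 1·M_2 = 6(Δ_1 - Δ_0) = 45
  1·M_1 + 6·M_2 + 2·M_3 = 6(Δ_2 - Δ_1) = -72
Natural end conditions: M_0 = M_3 = 0.
Solving the tridiagonal system: M_0 = 0, M_1 = 342/35, M_2 = -477/35, M_3 = 0.
On [1, 2], S'(x) = b_1 + 2c_1·(x - 1) + 3d_1·(x - 1)² with b_1 = Δ_1 - h_1(2M_1 + M_2)/6 = 491/70, c_1 = M_1/2 = 171/35, d_1 = (M_2 - M_1)/(6h_1) = -39/10. So S'(1) = 491/70.

7.0143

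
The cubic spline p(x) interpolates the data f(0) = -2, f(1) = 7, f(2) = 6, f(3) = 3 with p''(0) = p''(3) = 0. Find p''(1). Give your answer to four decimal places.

Let M_i = p''(x_i). Step sizes h_i = 1, 1, 1; slopes of the chords Δ_i = (y_(i+1) - y_i)/h_i = 9, -1, -3.
  1·M_0 + 4·M_1 + 1·M_2 = 6(Δ_1 - Δ_0) = -60
  1·M_1 + 4·M_2 + 1·M_3 = 6(Δ_2 - Δ_1) = -12
Natural end conditions: M_0 = M_3 = 0.
Solving the tridiagonal system: M_0 = 0, M_1 = -76/5, M_2 = 4/5, M_3 = 0.

-15.2000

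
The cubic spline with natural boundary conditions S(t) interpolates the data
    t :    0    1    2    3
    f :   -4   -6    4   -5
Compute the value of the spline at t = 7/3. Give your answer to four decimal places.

3.1728

Let m_i = S''(x_i). Step sizes h_i = 1, 1, 1; slopes of the chords Δ_i = (y_(i+1) - y_i)/h_i = -2, 10, -9.
  1·m_0 + 4·m_1 + 1·m_2 = 6(Δ_1 - Δ_0) = 72
  1·m_1 + 4·m_2 + 1·m_3 = 6(Δ_2 - Δ_1) = -114
Natural end conditions: m_0 = m_3 = 0.
Solving: m_0 = 0, m_1 = 134/5, m_2 = -176/5, m_3 = 0.
On [2, 3], S(t) = 4 + 41/15·(t - 2) - 88/5·(t - 2)² + 88/15·(t - 2)³.
With (t - 2) = 1/3: S(7/3) = 257/81.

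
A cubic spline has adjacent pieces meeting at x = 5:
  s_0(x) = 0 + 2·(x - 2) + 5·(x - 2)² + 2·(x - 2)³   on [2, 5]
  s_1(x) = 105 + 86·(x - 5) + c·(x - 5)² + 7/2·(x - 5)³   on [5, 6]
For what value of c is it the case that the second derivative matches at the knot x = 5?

s_0''(x) = 10 + 12·(x - 2), so s_0''(5) = 46. On the right, s_1''(5) = 2c, so c = 23.

23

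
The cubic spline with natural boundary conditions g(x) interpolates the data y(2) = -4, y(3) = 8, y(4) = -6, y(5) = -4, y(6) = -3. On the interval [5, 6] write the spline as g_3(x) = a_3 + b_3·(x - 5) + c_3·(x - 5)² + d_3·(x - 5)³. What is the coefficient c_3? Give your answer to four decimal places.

Write σ_i for g''(x_i). With h_i = 1, 1, 1, 1 and divided differences Δ_i = 12, -14, 2, 1, the continuity of g' gives the tridiagonal system
  1·σ_0 + 4·σ_1 + 1·σ_2 = 6(Δ_1 - Δ_0) = -156
  1·σ_1 + 4·σ_2 + 1·σ_3 = 6(Δ_2 - Δ_1) = 96
  1·σ_2 + 4·σ_3 + 1·σ_4 = 6(Δ_3 - Δ_2) = -6
Natural end conditions: σ_0 = σ_4 = 0.
Forward elimination and back-substitution give σ_0 = 0, σ_1 = -195/4, σ_2 = 39, σ_3 = -45/4, σ_4 = 0.
On [5, 6], with g_3(x) = a_3 + b_3·(x - 5) + c_3·(x - 5)² + d_3·(x - 5)³: c_3 = σ_3/2 = -45/8, d_3 = (σ_4 - σ_3)/(6h_3) = 15/8, b_3 = Δ_3 - h_3(2σ_3 + σ_4)/6 = 19/4.

-5.6250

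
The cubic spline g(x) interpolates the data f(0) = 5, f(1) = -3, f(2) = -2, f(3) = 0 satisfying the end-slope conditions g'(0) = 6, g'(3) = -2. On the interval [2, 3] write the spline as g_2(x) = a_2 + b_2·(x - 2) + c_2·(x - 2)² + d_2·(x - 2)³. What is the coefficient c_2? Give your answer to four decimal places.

Put M_i = g'' at the i-th knot. Here h = (1, 1, 1) and Δ = (-8, 1, 2), so the interior equations h_(i-1)·M_(i-1) + 2(h_(i-1)+h_i)·M_i + h_i·M_(i+1) = 6(Δ_i − Δ_(i-1)) read
  1·M_0 + 4·M_1 + 1·M_2 = 6(Δ_1 - Δ_0) = 54
  1·M_1 + 4·M_2 + 1·M_3 = 6(Δ_2 - Δ_1) = 6
Clamped end conditions give two more equations: 2h_0·M_0 + h_0·M_1 = 6(Δ_0 - g'(0)) = -84 and h_2·M_2 + 2h_2·M_3 = 6(g'(3) - Δ_2) = -24.
Solving the tridiagonal system: M_0 = -842/15, M_1 = 424/15, M_2 = -44/15, M_3 = -158/15.
On [2, 3], with g_2(x) = a_2 + b_2·(x - 2) + c_2·(x - 2)² + d_2·(x - 2)³: c_2 = M_2/2 = -22/15, d_2 = (M_3 - M_2)/(6h_2) = -19/15, b_2 = Δ_2 - h_2(2M_2 + M_3)/6 = 71/15.

-1.4667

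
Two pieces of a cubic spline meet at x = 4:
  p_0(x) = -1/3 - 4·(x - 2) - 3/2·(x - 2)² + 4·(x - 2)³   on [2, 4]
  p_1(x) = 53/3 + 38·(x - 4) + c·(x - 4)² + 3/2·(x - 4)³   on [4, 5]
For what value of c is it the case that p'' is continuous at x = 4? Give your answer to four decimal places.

p_0''(x) = -3 + 24·(x - 2), so p_0''(4) = 45. On the right, p_1''(4) = 2c, so c = 45/2.

22.5000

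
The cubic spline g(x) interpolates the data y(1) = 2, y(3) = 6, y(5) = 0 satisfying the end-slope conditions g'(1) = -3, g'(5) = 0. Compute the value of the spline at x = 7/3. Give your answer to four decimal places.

Write M_i for g''(x_i). With h_i = 2, 2 and divided differences Δ_i = 2, -3, the continuity of g' gives the tridiagonal system
  2·M_0 + 8·M_1 + 2·M_2 = 6(Δ_1 - Δ_0) = -30
Clamped end conditions give two more equations: 2h_0·M_0 + h_0·M_1 = 6(Δ_0 - g'(1)) = 30 and h_1·M_1 + 2h_1·M_2 = 6(g'(5) - Δ_1) = 18.
Hence M_0 = 12, M_1 = -9, M_2 = 9.
On [1, 3], g(x) = 2 - 3·(x - 1) + 6·(x - 1)² - 7/4·(x - 1)³.
With (x - 1) = 4/3: g(7/3) = 122/27.

4.5185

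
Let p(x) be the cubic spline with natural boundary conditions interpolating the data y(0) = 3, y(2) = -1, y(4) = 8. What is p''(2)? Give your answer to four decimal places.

With m_i denoting the second derivative at x_i, h_i = 2, 2, and Δ_i = (y_(i+1) − y_i)/h_i = -2, 9/2:
  2·m_0 + 8·m_1 + 2·m_2 = 6(Δ_1 - Δ_0) = 39
Natural end conditions: m_0 = m_2 = 0.
Hence m_0 = 0, m_1 = 39/8, m_2 = 0.

4.8750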